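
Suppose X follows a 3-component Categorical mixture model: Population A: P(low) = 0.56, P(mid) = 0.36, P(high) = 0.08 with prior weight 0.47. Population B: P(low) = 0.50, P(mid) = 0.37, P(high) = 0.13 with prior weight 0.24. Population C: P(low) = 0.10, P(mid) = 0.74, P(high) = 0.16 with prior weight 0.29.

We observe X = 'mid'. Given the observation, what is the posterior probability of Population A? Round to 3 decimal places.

P(component k | x) = π_k·f_k(x) / marginal(x), where marginal(x) = Σ_j π_j·f_j(x).
Categorical probabilities:
  p_A = 0.36
  p_B = 0.37
  p_C = 0.74
Prior × likelihood for each component:
  π_A·p_A = 0.47 × 0.36 = 0.1692
  π_B·p_B = 0.24 × 0.37 = 0.0888
  π_C·p_C = 0.29 × 0.74 = 0.2146
Marginal: 0.1692 + 0.0888 + 0.2146 = 0.4726
So the posterior for Population A is 0.1692 / 0.4726 ≈ 0.358.

0.358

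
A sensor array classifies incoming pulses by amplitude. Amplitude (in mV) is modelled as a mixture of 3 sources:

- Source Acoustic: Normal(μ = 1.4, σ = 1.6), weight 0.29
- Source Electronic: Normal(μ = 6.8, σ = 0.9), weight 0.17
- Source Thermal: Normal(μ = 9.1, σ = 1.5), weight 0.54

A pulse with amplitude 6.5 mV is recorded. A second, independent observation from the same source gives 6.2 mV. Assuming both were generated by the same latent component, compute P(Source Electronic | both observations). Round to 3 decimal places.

Apply Bayes' rule: the posterior for each component is proportional to its prior times its likelihood at x.
Since both observations come from the same component, the likelihood for component k is f_k(x₁)·f_k(x₂).
  f_Acoustic = [0.00155074] × [0.00276991] = 4.29541e-06
  f_Electronic = [0.419315] × [0.354942] = 0.148832
  f_Thermal = [0.0592123] × [0.0410365] = 0.00242987
Unnormalised posteriors:
  π_Acoustic·f_Acoustic = 0.29 × 4.29541e-06 = 1.24567e-06
  π_Electronic·f_Electronic = 0.17 × 0.148832 = 0.0253015
  π_Thermal·f_Thermal = 0.54 × 0.00242987 = 0.00131213
Evidence: 1.24567e-06 + 0.0253015 + 0.00131213 = 0.0266149
Responsibility of Source Electronic: 0.0253015 / 0.0266149 ≈ 0.951

0.951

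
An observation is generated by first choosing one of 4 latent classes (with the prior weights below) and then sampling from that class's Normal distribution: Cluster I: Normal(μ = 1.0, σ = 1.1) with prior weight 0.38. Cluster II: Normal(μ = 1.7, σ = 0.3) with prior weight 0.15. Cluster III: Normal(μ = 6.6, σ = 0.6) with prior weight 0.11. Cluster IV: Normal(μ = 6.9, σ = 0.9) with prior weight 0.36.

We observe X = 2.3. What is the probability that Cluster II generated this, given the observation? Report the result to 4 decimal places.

By Bayes' theorem, P(k | x) = w_k f_k(x) / Σ_j w_j f_j(x).
Normal densities:
  f_I = (1/(1.1·√(2π)))·exp(−(2.3−1.0)²/(2·1.1²)) = 0.362675·exp(-0.69835) = 0.180397
  f_II = (1/(0.3·√(2π)))·exp(−(2.3−1.7)²/(2·0.3²)) = 1.329808·exp(-2.00000) = 0.17997
  f_III = (1/(0.6·√(2π)))·exp(−(2.3−6.6)²/(2·0.6²)) = 0.664904·exp(-25.68056) = 4.67558e-12
  f_IV = (1/(0.9·√(2π)))·exp(−(2.3−6.9)²/(2·0.9²)) = 0.443269·exp(-13.06173) = 9.41957e-07
Prior × likelihood for each component:
  w_I·f_I = 0.38 × 0.180397 = 0.0685508
  w_II·f_II = 0.15 × 0.17997 = 0.0269955
  w_III·f_III = 0.11 × 4.67558e-12 = 5.14314e-13
  w_IV·f_IV = 0.36 × 9.41957e-07 = 3.39104e-07
Denominator: 0.0685508 + 0.0269955 + 5.14314e-13 + 3.39104e-07 = 0.0955466
P(Cluster II | x) = 0.0269955 / 0.0955466 ≈ 0.2825

0.2825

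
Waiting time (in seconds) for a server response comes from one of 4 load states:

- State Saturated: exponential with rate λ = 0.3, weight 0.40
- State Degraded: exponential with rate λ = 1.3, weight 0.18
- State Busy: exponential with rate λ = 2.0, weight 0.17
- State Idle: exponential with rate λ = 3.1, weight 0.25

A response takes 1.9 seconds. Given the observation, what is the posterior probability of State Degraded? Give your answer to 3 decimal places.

Posterior ∝ prior × likelihood, so P(k | x) ∝ w_k f_k(x); normalise over all components.
Component likelihoods at x = 1.9 seconds:
  f_Saturated = 0.3·e^(−0.3·1.9) = 0.3·e^(−0.5700) = 0.169658
  f_Degraded = 1.3·e^(−1.3·1.9) = 1.3·e^(−2.4700) = 0.10996
  f_Busy = 2.0·e^(−2.0·1.9) = 2.0·e^(−3.8000) = 0.0447415
  f_Idle = 3.1·e^(−3.1·1.9) = 3.1·e^(−5.8900) = 0.00857763
Multiply by the mixture weights:
  w_Saturated·f_Saturated = 0.40 × 0.169658 = 0.0678631
  w_Degraded·f_Degraded = 0.18 × 0.10996 = 0.0197929
  w_Busy·f_Busy = 0.17 × 0.0447415 = 0.00760606
  w_Idle·f_Idle = 0.25 × 0.00857763 = 0.00214441
Normaliser: 0.0678631 + 0.0197929 + 0.00760606 + 0.00214441 = 0.0974064
So the posterior for State Degraded is 0.0197929 / 0.0974064 ≈ 0.203.

0.203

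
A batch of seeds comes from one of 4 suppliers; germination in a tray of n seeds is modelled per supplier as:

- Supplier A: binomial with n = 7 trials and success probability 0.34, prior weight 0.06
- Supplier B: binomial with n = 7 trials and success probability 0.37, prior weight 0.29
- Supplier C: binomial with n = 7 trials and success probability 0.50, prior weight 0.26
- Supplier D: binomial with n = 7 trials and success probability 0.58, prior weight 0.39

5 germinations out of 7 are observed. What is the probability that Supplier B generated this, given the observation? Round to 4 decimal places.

The responsibility of component k is P(Z=k) f_k(x) divided by Σ_j P(Z=j) f_j(x).
Binomial probabilities:
  L_A = C(7,5)·0.34^5·0.66^2 = 21·0.00454354·0.4356 = 0.0415625
  L_B = C(7,5)·0.37^5·0.63^2 = 21·0.0069344·0.3969 = 0.0577975
  L_C = C(7,5)·0.50^5·0.50^2 = 21·0.03125·0.25 = 0.164062
  L_D = C(7,5)·0.58^5·0.42^2 = 21·0.0656357·0.1764 = 0.243141
Prior × likelihood for each component:
  P(Z=A)·L_A = 0.06 × 0.0415625 = 0.00249375
  P(Z=B)·L_B = 0.29 × 0.0577975 = 0.0167613
  P(Z=C)·L_C = 0.26 × 0.164062 = 0.0426562
  P(Z=D)·L_D = 0.39 × 0.243141 = 0.0948249
Marginal: 0.00249375 + 0.0167613 + 0.0426562 + 0.0948249 = 0.156736
P(Supplier B | data) = 0.0167613 / 0.156736 ≈ 0.1069

0.1069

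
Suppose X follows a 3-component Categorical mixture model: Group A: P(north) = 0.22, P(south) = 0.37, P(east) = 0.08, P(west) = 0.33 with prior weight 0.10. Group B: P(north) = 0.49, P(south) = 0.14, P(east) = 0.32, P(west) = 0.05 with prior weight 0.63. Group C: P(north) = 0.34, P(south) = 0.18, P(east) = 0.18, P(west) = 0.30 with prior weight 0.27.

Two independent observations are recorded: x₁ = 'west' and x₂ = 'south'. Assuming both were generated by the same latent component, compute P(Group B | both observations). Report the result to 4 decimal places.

0.1413

By Bayes' theorem, P(k | x) = π_k f_k(x) / Σ_j π_j f_j(x).
Since both observations come from the same component, the likelihood for component k is f_k(x₁)·f_k(x₂).
  p_A = [P(west | comp) = 0.33] × [0.37] = 0.1221
  p_B = [P(west | comp) = 0.05] × [0.14] = 0.007
  p_C = [P(west | comp) = 0.30] × [0.18] = 0.054
Unnormalised posteriors:
  π_A·p_A = 0.10 × 0.1221 = 0.01221
  π_B·p_B = 0.63 × 0.007 = 0.00441
  π_C·p_C = 0.27 × 0.054 = 0.01458
Sum: 0.01221 + 0.00441 + 0.01458 = 0.0312
P(Group B | x₁,x₂) ≈ 0.1413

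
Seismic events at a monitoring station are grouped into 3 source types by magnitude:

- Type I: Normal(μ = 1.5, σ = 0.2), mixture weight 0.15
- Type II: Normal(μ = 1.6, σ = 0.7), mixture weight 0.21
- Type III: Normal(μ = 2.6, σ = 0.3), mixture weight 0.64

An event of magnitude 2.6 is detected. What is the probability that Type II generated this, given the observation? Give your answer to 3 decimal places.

The responsibility of component k is π_k f_k(x) divided by Σ_j π_j f_j(x).
Normal densities:
  f_I = (1/(0.2·√(2π)))·exp(−(2.6−1.5)²/(2·0.2²)) = 1.994711·exp(-15.12500) = 5.38488e-07
  f_II = (1/(0.7·√(2π)))·exp(−(2.6−1.6)²/(2·0.7²)) = 0.569918·exp(-1.02041) = 0.205426
  f_III = (1/(0.3·√(2π)))·exp(−(2.6−2.6)²/(2·0.3²)) = 1.329808·exp(-0.00000) = 1.32981
Unnormalised posteriors:
  π_I·f_I = 0.15 × 5.38488e-07 = 8.07732e-08
  π_II·f_II = 0.21 × 0.205426 = 0.0431394
  π_III·f_III = 0.64 × 1.32981 = 0.851077
Normaliser: 8.07732e-08 + 0.0431394 + 0.851077 = 0.894216
So the posterior for Type II is 0.0431394 / 0.894216 ≈ 0.048.

0.048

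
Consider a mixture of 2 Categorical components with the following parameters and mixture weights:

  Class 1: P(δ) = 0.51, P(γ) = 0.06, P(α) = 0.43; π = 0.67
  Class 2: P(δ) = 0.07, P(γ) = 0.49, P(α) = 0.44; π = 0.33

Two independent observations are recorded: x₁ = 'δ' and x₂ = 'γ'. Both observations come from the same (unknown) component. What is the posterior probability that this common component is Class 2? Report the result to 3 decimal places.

The responsibility of component k is π_k f_k(x) divided by Σ_j π_j f_j(x).
Since both observations come from the same component, the likelihood for component k is f_k(x₁)·f_k(x₂).
  p_1 = [0.51] × [0.06] = 0.0306
  p_2 = [0.07] × [0.49] = 0.0343
Multiply by the mixture weights:
  π_1·p_1 = 0.67 × 0.0306 = 0.020502
  π_2·p_2 = 0.33 × 0.0343 = 0.011319
Sum: 0.020502 + 0.011319 = 0.031821
So the posterior for Class 2 is 0.011319 / 0.031821 ≈ 0.356.

0.356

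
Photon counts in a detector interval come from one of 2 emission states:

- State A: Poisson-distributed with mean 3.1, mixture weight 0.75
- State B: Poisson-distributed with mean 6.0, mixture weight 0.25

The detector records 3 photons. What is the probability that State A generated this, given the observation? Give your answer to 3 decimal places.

P(component k | x) = w_k·f_k(x) / marginal(x), where marginal(x) = Σ_j w_j·f_j(x).
Component likelihoods at x = 3 photons:
  f_A = e^(−3.1)·3.1^3/3! = 0.223677
  f_B = e^(−6.0)·6.0^3/3! = 0.0892351
Weight by the priors:
  w_A·f_A = 0.75 × 0.223677 = 0.167758
  w_B·f_B = 0.25 × 0.0892351 = 0.0223088
Evidence: 0.167758 + 0.0223088 = 0.190066
P(State A | 3 photons) = 0.167758 / 0.190066 ≈ 0.883

0.883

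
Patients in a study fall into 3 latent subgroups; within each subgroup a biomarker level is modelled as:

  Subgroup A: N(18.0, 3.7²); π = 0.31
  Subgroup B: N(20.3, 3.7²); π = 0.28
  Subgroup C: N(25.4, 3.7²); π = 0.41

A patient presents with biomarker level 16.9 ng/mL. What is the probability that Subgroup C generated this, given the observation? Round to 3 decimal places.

The responsibility of component k is π_k f_k(x) divided by Σ_j π_j f_j(x).
Evaluate each component's likelihood at the observed value:
  f_A = (1/(3.7·√(2π)))·exp(−(16.9−18.0)²/(2·3.7²)) = 0.107822·exp(-0.04419) = 0.103161
  f_B = (1/(3.7·√(2π)))·exp(−(16.9−20.3)²/(2·3.7²)) = 0.107822·exp(-0.42221) = 0.0706881
  f_C = (1/(3.7·√(2π)))·exp(−(16.9−25.4)²/(2·3.7²)) = 0.107822·exp(-2.63879) = 0.00770367
Multiply by the mixture weights:
  π_A·f_A = 0.31 × 0.103161 = 0.0319799
  π_B·f_B = 0.28 × 0.0706881 = 0.0197927
  π_C·f_C = 0.41 × 0.00770367 = 0.0031585
Normaliser: 0.0319799 + 0.0197927 + 0.0031585 = 0.0549311
P(Subgroup C | 16.9 ng/mL) = 0.0031585 / 0.0549311 ≈ 0.057

0.057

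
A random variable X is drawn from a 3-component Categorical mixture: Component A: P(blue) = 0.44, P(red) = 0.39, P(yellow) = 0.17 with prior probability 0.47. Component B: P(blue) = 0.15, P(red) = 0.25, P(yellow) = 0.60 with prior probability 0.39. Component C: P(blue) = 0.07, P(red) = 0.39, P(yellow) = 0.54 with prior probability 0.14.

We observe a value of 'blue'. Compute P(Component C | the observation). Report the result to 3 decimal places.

0.036

Posterior ∝ prior × likelihood, so P(k | x) ∝ π_k f_k(x); normalise over all components.
Component likelihoods at x = 'blue':
  f_A = P(blue | comp) = 0.44
  f_B = P(blue | comp) = 0.15
  f_C = P(blue | comp) = 0.07
Weight by the priors:
  π_A·f_A = 0.47 × 0.44 = 0.2068
  π_B·f_B = 0.39 × 0.15 = 0.0585
  π_C·f_C = 0.14 × 0.07 = 0.0098
Denominator: 0.2068 + 0.0585 + 0.0098 = 0.2751
P(Component C | the observation) = 0.0098 / 0.2751 ≈ 0.036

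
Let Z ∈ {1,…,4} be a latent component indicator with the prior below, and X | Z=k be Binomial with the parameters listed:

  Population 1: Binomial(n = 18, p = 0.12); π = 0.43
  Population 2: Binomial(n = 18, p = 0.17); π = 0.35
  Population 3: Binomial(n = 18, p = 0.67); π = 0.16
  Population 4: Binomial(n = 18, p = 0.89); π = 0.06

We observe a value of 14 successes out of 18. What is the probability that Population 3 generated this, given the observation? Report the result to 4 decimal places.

By Bayes' theorem, P(k | x) = P(Z=k) f_k(x) / Σ_j P(Z=j) f_j(x).
Component likelihoods at x = 14 successes out of 18:
  p_1 = 2.35608e-10
  p_2 = 2.44522e-08
  p_3 = 0.133298
  p_4 = 0.0876501
Unnormalised posteriors:
  P(Z=1)·p_1 = 0.43 × 2.35608e-10 = 1.01311e-10
  P(Z=2)·p_2 = 0.35 × 2.44522e-08 = 8.55828e-09
  P(Z=3)·p_3 = 0.16 × 0.133298 = 0.0213277
  P(Z=4)·p_4 = 0.06 × 0.0876501 = 0.005259
Marginal: 1.01311e-10 + 8.55828e-09 + 0.0213277 + 0.005259 = 0.0265867
Responsibility of Population 3: 0.0213277 / 0.0265867 ≈ 0.8022

0.8022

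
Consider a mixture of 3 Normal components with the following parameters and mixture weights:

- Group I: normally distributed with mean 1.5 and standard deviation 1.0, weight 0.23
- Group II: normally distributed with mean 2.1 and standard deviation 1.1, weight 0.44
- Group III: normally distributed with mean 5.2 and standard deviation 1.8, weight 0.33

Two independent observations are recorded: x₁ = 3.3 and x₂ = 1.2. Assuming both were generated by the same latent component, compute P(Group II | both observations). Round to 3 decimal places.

0.748

Posterior ∝ prior × likelihood, so P(k | x) ∝ w_k f_k(x); normalise over all components.
Since both observations come from the same component, the likelihood for component k is f_k(x₁)·f_k(x₂).
  f_I = [0.0789502] × [0.381388] = 0.0301106
  f_II = [0.20003] × [0.25951] = 0.0519097
  f_III = [0.126968] × [0.0187631] = 0.00238231
Weight by the priors:
  w_I·f_I = 0.23 × 0.0301106 = 0.00692544
  w_II·f_II = 0.44 × 0.0519097 = 0.0228403
  w_III·f_III = 0.33 × 0.00238231 = 0.000786162
Sum: 0.00692544 + 0.0228403 + 0.000786162 = 0.0305519
P(Group II | data) = 0.0228403 / 0.0305519 ≈ 0.748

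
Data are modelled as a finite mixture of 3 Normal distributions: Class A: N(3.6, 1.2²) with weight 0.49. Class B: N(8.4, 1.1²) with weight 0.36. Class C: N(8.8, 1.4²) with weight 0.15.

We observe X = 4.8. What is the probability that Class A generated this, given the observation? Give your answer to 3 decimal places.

Posterior ∝ prior × likelihood, so P(k | x) ∝ π_k f_k(x); normalise over all components.
Normal densities:
  p_A = (1/(1.2·√(2π)))·exp(−(4.8−3.6)²/(2·1.2²)) = 0.332452·exp(-0.50000) = 0.201642
  p_B = (1/(1.1·√(2π)))·exp(−(4.8−8.4)²/(2·1.1²)) = 0.362675·exp(-5.35537) = 0.00171281
  p_C = (1/(1.4·√(2π)))·exp(−(4.8−8.8)²/(2·1.4²)) = 0.284959·exp(-4.08163) = 0.00481007
Unnormalised posteriors:
  π_A·p_A = 0.49 × 0.201642 = 0.0988047
  π_B·p_B = 0.36 × 0.00171281 = 0.000616611
  π_C·p_C = 0.15 × 0.00481007 = 0.000721511
Normaliser: 0.0988047 + 0.000616611 + 0.000721511 = 0.100143
So the posterior for Class A is 0.0988047 / 0.100143 ≈ 0.987.

0.987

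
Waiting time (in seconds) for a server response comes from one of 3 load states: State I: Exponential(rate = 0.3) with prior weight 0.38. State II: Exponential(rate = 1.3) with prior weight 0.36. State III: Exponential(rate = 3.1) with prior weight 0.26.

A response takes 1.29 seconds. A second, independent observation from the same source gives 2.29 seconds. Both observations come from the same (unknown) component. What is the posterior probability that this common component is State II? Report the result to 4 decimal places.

P(component k | x) = w_k·f_k(x) / marginal(x), where marginal(x) = Σ_j w_j·f_j(x).
Since both observations come from the same component, the likelihood for component k is f_k(x₁)·f_k(x₂).
  L_I = [0.3·e^(−0.3·1.29) = 0.3·e^(−0.3870) = 0.203727] × [0.150925] = 0.0307475
  L_II = [1.3·e^(−1.3·1.29) = 1.3·e^(−1.6770) = 0.243014] × [0.0662291] = 0.0160946
  L_III = [3.1·e^(−3.1·1.29) = 3.1·e^(−3.9990) = 0.0568353] × [0.00256038] = 0.00014552
Multiply by the mixture weights:
  w_I·L_I = 0.38 × 0.0307475 = 0.0116841
  w_II·L_II = 0.36 × 0.0160946 = 0.00579406
  w_III·L_III = 0.26 × 0.00014552 = 3.78352e-05
Denominator: 0.0116841 + 0.00579406 + 3.78352e-05 = 0.017516
P(State II | data) = 0.00579406 / 0.017516 ≈ 0.3308

0.3308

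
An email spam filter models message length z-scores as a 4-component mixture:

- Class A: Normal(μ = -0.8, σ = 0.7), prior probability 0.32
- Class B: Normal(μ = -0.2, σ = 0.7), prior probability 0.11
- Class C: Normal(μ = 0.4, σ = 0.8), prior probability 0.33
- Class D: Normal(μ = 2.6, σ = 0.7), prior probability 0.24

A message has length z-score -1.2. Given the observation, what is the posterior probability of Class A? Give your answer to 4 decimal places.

The responsibility of component k is w_k f_k(x) divided by Σ_j w_j f_j(x).
Evaluate each component's likelihood at the observed value:
  p_A = 0.484068
  p_B = 0.205426
  p_C = 0.0674887
  p_D = 2.27309e-07
Weight by the priors:
  w_A·p_A = 0.32 × 0.484068 = 0.154902
  w_B·p_B = 0.11 × 0.205426 = 0.0225968
  w_C·p_C = 0.33 × 0.0674887 = 0.0222713
  w_D·p_D = 0.24 × 2.27309e-07 = 5.45541e-08
Marginal: 0.154902 + 0.0225968 + 0.0222713 + 5.45541e-08 = 0.19977
So the posterior for Class A is 0.154902 / 0.19977 ≈ 0.7754.

0.7754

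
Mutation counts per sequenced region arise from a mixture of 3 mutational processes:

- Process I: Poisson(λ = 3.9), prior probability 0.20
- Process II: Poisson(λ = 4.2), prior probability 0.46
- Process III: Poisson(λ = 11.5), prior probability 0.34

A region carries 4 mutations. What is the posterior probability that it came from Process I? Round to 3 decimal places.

0.298

By Bayes' theorem, P(k | x) = w_k f_k(x) / Σ_j w_j f_j(x).
Poisson probabilities:
  L_I = 0.195119
  L_II = 0.194424
  L_III = 0.00738233
Unnormalised posteriors:
  w_I·L_I = 0.20 × 0.195119 = 0.0390237
  w_II·L_II = 0.46 × 0.194424 = 0.0894349
  w_III·L_III = 0.34 × 0.00738233 = 0.00250999
Marginal: 0.0390237 + 0.0894349 + 0.00250999 = 0.130969
P(Process I | the observation) = 0.0390237 / 0.130969 ≈ 0.298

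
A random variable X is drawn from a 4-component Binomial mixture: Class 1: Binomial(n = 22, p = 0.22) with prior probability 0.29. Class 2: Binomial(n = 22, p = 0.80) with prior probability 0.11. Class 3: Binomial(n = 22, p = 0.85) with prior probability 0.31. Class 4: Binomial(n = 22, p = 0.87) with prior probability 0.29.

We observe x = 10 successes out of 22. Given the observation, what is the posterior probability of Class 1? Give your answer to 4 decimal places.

0.9854

P(component k | x) = P(Z=k)·f_k(x) / marginal(x), where marginal(x) = Σ_j P(Z=j)·f_j(x).
Component likelihoods at x = 10 successes out of 22:
  L_1 = 0.00871021
  L_2 = 0.000284398
  L_3 = 1.65178e-05
  L_4 = 3.74265e-06
Prior × likelihood for each component:
  P(Z=1)·L_1 = 0.29 × 0.00871021 = 0.00252596
  P(Z=2)·L_2 = 0.11 × 0.000284398 = 3.12838e-05
  P(Z=3)·L_3 = 0.31 × 1.65178e-05 = 5.1205e-06
  P(Z=4)·L_4 = 0.29 × 3.74265e-06 = 1.08537e-06
Sum: 0.00252596 + 3.12838e-05 + 5.1205e-06 + 1.08537e-06 = 0.00256345
P(Class 1 | data) ≈ 0.9854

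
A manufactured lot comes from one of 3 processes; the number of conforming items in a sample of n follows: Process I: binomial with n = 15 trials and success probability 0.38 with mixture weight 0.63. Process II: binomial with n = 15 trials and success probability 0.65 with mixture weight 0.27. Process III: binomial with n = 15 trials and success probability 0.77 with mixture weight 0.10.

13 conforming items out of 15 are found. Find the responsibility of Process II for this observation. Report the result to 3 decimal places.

0.408

The responsibility of component k is π_k f_k(x) divided by Σ_j π_j f_j(x).
Binomial probabilities:
  p_I = 0.000139046
  p_II = 0.0475553
  p_III = 0.185791
Multiply by the mixture weights:
  π_I·p_I = 0.63 × 0.000139046 = 8.75992e-05
  π_II·p_II = 0.27 × 0.0475553 = 0.0128399
  π_III·p_III = 0.10 × 0.185791 = 0.0185791
Denominator: 8.75992e-05 + 0.0128399 + 0.0185791 = 0.0315066
P(Process II | 13 conforming items out of 15) ≈ 0.408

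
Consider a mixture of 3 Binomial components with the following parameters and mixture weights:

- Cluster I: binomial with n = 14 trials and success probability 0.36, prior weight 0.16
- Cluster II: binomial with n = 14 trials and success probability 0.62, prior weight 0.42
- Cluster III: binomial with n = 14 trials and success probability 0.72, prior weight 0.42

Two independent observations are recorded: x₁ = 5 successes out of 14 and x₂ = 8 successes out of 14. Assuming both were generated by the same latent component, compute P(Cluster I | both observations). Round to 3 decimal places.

The responsibility of component k is P(Z=k) f_k(x) divided by Σ_j P(Z=j) f_j(x).
Since both observations come from the same component, the likelihood for component k is f_k(x₁)·f_k(x₂).
  L_I = [C(14,5)·0.36^5·0.64^9 = 2002·0.00604662·0.0180144 = 0.21807] × [0.0582177] = 0.0126956
  L_II = [C(14,5)·0.62^5·0.38^9 = 2002·0.0916133·0.000165216 = 0.0303023] × [0.19742] = 0.00598226
  L_III = [C(14,5)·0.72^5·0.28^9 = 2002·0.193492·1.05785e-05 = 0.00409778] × [0.104511] = 0.000428265
Weight by the priors:
  P(Z=I)·L_I = 0.16 × 0.0126956 = 0.00203129
  P(Z=II)·L_II = 0.42 × 0.00598226 = 0.00251255
  P(Z=III)·L_III = 0.42 × 0.000428265 = 0.000179871
Normaliser: 0.00203129 + 0.00251255 + 0.000179871 = 0.00472371
P(Cluster I | x₁, x₂) = 0.00203129 / 0.00472371 ≈ 0.430

0.430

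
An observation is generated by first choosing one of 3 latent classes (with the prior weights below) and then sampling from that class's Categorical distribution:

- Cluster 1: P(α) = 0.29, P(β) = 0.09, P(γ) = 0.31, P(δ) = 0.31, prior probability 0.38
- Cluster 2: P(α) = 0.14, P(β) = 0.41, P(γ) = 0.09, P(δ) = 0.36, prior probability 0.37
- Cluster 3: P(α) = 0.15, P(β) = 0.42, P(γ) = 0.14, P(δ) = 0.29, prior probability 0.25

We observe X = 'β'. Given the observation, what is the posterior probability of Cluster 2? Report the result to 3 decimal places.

Apply Bayes' rule: the posterior for each component is proportional to its prior times its likelihood at x.
Evaluate each component's likelihood at the observed value:
  f_1 = 0.09
  f_2 = 0.41
  f_3 = 0.42
Weight by the priors:
  P(Z=1)·f_1 = 0.38 × 0.09 = 0.0342
  P(Z=2)·f_2 = 0.37 × 0.41 = 0.1517
  P(Z=3)·f_3 = 0.25 × 0.42 = 0.105
Sum: 0.0342 + 0.1517 + 0.105 = 0.2909
Responsibility of Cluster 2: 0.1517 / 0.2909 ≈ 0.521

0.521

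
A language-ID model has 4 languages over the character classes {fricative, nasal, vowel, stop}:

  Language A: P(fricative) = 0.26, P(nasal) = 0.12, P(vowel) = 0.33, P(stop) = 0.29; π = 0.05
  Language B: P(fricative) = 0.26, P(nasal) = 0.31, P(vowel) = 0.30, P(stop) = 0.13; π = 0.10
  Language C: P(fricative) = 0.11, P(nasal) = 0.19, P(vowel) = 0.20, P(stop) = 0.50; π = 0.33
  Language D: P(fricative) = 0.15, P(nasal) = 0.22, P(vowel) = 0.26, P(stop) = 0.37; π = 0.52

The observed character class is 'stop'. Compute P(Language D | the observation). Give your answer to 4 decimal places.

0.4999

Apply Bayes' rule: the posterior for each component is proportional to its prior times its likelihood at x.
Evaluate each component's likelihood at the observed value:
  p_A = 0.29
  p_B = 0.13
  p_C = 0.5
  p_D = 0.37
Unnormalised posteriors:
  π_A·p_A = 0.05 × 0.29 = 0.0145
  π_B·p_B = 0.10 × 0.13 = 0.013
  π_C·p_C = 0.33 × 0.5 = 0.165
  π_D·p_D = 0.52 × 0.37 = 0.1924
Denominator: 0.0145 + 0.013 + 0.165 + 0.1924 = 0.3849
P(Language D | data) = 0.1924 / 0.3849 ≈ 0.4999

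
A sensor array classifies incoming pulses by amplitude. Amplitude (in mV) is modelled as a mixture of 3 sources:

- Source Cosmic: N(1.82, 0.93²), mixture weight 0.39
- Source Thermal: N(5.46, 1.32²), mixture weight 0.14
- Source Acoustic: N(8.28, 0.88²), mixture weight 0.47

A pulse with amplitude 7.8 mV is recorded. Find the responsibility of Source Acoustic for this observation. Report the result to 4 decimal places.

0.9543

By Bayes' theorem, P(k | x) = π_k f_k(x) / Σ_j π_j f_j(x).
Normal densities:
  f_Cosmic = (1/(0.93·√(2π)))·exp(−(7.8−1.82)²/(2·0.93²)) = 0.428970·exp(-20.67314) = 4.5102e-10
  f_Thermal = (1/(1.32·√(2π)))·exp(−(7.8−5.46)²/(2·1.32²)) = 0.302229·exp(-1.57128) = 0.0627968
  f_Acoustic = (1/(0.88·√(2π)))·exp(−(7.8−8.28)²/(2·0.88²)) = 0.453344·exp(-0.14876) = 0.39068
Prior × likelihood for each component:
  π_Cosmic·f_Cosmic = 0.39 × 4.5102e-10 = 1.75898e-10
  π_Thermal·f_Thermal = 0.14 × 0.0627968 = 0.00879155
  π_Acoustic·f_Acoustic = 0.47 × 0.39068 = 0.18362
Normaliser: 1.75898e-10 + 0.00879155 + 0.18362 = 0.192411
So the posterior for Source Acoustic is 0.18362 / 0.192411 ≈ 0.9543.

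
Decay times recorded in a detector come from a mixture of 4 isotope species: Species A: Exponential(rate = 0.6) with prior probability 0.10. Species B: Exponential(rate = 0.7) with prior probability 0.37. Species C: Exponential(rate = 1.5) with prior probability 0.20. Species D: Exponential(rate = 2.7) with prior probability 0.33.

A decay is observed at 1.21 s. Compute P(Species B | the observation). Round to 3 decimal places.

P(component k | x) = P(Z=k)·f_k(x) / marginal(x), where marginal(x) = Σ_j P(Z=j)·f_j(x).
Exponential densities:
  L_A = 0.6·e^(−0.6·1.21) = 0.6·e^(−0.7260) = 0.290304
  L_B = 0.7·e^(−0.7·1.21) = 0.7·e^(−0.8470) = 0.300089
  L_C = 1.5·e^(−1.5·1.21) = 1.5·e^(−1.8150) = 0.244257
  L_D = 2.7·e^(−2.7·1.21) = 2.7·e^(−3.2670) = 0.102926
Weight by the priors:
  P(Z=A)·L_A = 0.10 × 0.290304 = 0.0290304
  P(Z=B)·L_B = 0.37 × 0.300089 = 0.111033
  P(Z=C)·L_C = 0.20 × 0.244257 = 0.0488514
  P(Z=D)·L_D = 0.33 × 0.102926 = 0.0339655
Denominator: 0.0290304 + 0.111033 + 0.0488514 + 0.0339655 = 0.22288
P(Species B | x) ≈ 0.498

0.498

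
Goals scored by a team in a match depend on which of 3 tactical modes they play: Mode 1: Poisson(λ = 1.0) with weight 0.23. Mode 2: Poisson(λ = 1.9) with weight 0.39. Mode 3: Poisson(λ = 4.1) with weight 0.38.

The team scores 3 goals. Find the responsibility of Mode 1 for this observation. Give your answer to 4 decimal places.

The responsibility of component k is π_k f_k(x) divided by Σ_j π_j f_j(x).
Component likelihoods at x = 3 goals:
  L_1 = e^(−1.0)·1.0^3/3! = 0.0613132
  L_2 = e^(−1.9)·1.9^3/3! = 0.170982
  L_3 = e^(−4.1)·4.1^3/3! = 0.190368
Multiply by the mixture weights:
  π_1·L_1 = 0.23 × 0.0613132 = 0.014102
  π_2·L_2 = 0.39 × 0.170982 = 0.0666829
  π_3·L_3 = 0.38 × 0.190368 = 0.0723397
Denominator: 0.014102 + 0.0666829 + 0.0723397 = 0.153125
Responsibility of Mode 1: 0.014102 / 0.153125 ≈ 0.0921

0.0921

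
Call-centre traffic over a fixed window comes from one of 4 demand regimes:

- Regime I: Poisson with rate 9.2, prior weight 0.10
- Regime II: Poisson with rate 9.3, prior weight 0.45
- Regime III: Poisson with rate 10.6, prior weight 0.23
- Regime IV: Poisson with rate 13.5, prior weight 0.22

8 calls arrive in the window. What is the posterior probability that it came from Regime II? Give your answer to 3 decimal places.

P(component k | x) = π_k·f_k(x) / marginal(x), where marginal(x) = Σ_j π_j·f_j(x).
Evaluate each component's likelihood at the observed value:
  p_I = e^(−9.2)·9.2^8/8! = 0.128609
  p_II = e^(−9.3)·9.3^8/8! = 0.126883
  p_III = e^(−10.6)·10.6^8/8! = 0.0984929
  p_IV = e^(−13.5)·13.5^8/8! = 0.0375123
Weight by the priors:
  π_I·p_I = 0.10 × 0.128609 = 0.0128609
  π_II·p_II = 0.45 × 0.126883 = 0.0570975
  π_III·p_III = 0.23 × 0.0984929 = 0.0226534
  π_IV·p_IV = 0.22 × 0.0375123 = 0.00825271
Evidence: 0.0128609 + 0.0570975 + 0.0226534 + 0.00825271 = 0.100864
Responsibility of Regime II: 0.0570975 / 0.100864 ≈ 0.566

0.566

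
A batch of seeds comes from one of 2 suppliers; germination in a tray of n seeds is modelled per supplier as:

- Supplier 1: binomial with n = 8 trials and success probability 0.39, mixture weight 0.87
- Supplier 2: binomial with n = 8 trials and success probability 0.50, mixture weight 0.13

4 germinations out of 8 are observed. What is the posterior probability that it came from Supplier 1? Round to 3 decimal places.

0.846

The responsibility of component k is P(Z=k) f_k(x) divided by Σ_j P(Z=j) f_j(x).
Evaluate each component's likelihood at the observed value:
  f_1 = C(8,4)·0.39^4·0.61^4 = 70·0.0231344·0.138458 = 0.224221
  f_2 = C(8,4)·0.50^4·0.50^4 = 70·0.0625·0.0625 = 0.273438
Prior × likelihood for each component:
  P(Z=1)·f_1 = 0.87 × 0.224221 = 0.195072
  P(Z=2)·f_2 = 0.13 × 0.273438 = 0.0355469
Evidence: 0.195072 + 0.0355469 = 0.230619
P(Supplier 1 | the observation) ≈ 0.846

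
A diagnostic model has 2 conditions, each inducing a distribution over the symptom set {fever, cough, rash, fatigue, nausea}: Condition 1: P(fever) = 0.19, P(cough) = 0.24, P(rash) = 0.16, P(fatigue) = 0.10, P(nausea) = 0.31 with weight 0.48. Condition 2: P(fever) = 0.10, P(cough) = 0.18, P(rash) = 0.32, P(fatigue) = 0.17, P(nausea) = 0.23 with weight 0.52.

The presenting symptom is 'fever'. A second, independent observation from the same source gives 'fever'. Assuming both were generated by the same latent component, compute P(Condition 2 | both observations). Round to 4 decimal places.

0.2308

Posterior ∝ prior × likelihood, so P(k | x) ∝ π_k f_k(x); normalise over all components.
Since both observations come from the same component, the likelihood for component k is f_k(x₁)·f_k(x₂).
  f_1 = [0.19] × [0.19] = 0.0361
  f_2 = [0.1] × [0.1] = 0.01
Weight by the priors:
  π_1·f_1 = 0.48 × 0.0361 = 0.017328
  π_2·f_2 = 0.52 × 0.01 = 0.0052
Evidence: 0.017328 + 0.0052 = 0.022528
So the posterior for Condition 2 is 0.0052 / 0.022528 ≈ 0.2308.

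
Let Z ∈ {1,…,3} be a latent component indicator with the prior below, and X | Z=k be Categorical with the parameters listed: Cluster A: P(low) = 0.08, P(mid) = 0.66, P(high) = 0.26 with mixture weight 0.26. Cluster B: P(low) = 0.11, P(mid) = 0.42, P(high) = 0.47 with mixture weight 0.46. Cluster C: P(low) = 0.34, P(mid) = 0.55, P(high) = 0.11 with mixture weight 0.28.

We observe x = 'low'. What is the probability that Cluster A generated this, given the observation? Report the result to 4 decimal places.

Apply Bayes' rule: the posterior for each component is proportional to its prior times its likelihood at x.
Evaluate each component's likelihood at the observed value:
  L_A = 0.08
  L_B = 0.11
  L_C = 0.34
Weight by the priors:
  P(Z=A)·L_A = 0.26 × 0.08 = 0.0208
  P(Z=B)·L_B = 0.46 × 0.11 = 0.0506
  P(Z=C)·L_C = 0.28 × 0.34 = 0.0952
Marginal: 0.0208 + 0.0506 + 0.0952 = 0.1666
Responsibility of Cluster A: 0.0208 / 0.1666 ≈ 0.1248

0.1248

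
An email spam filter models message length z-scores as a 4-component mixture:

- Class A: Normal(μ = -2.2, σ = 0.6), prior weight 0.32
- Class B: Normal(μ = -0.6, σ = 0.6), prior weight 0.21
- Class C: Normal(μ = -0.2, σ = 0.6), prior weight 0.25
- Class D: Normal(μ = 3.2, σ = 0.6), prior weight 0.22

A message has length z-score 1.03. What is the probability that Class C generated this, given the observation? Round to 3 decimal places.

0.846

Apply Bayes' rule: the posterior for each component is proportional to its prior times its likelihood at x.
Normal densities:
  p_A = 3.38666e-07
  p_B = 0.0166017
  p_C = 0.08132
  p_D = 0.000960313
Weight by the priors:
  P(Z=A)·p_A = 0.32 × 3.38666e-07 = 1.08373e-07
  P(Z=B)·p_B = 0.21 × 0.0166017 = 0.00348635
  P(Z=C)·p_C = 0.25 × 0.08132 = 0.02033
  P(Z=D)·p_D = 0.22 × 0.000960313 = 0.000211269
Denominator: 1.08373e-07 + 0.00348635 + 0.02033 + 0.000211269 = 0.0240277
P(Class C | the observation) = 0.02033 / 0.0240277 ≈ 0.846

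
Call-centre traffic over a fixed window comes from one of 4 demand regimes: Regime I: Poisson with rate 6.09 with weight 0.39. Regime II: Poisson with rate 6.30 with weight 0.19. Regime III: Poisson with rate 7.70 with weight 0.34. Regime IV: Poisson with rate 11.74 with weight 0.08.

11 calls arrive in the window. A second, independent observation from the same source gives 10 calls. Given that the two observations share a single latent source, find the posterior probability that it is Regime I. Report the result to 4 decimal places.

Posterior ∝ prior × likelihood, so P(k | x) ∝ P(Z=k) f_k(x); normalise over all components.
Since both observations come from the same component, the likelihood for component k is f_k(x₁)·f_k(x₂).
  p_I = [e^(−6.09)·6.09^11/11! = 0.0242539] × [0.0438083] = 0.00106252
  p_II = [e^(−6.30)·6.30^11/11! = 0.0285453] × [0.0498411] = 0.00142273
  p_III = [e^(−7.70)·7.70^11/11! = 0.0639992] × [0.0914275] = 0.00585129
  p_IV = [e^(−11.74)·11.74^11/11! = 0.116567] × [0.10922] = 0.0127314
Unnormalised posteriors:
  P(Z=I)·p_I = 0.39 × 0.00106252 = 0.000414383
  P(Z=II)·p_II = 0.19 × 0.00142273 = 0.000270319
  P(Z=III)·p_III = 0.34 × 0.00585129 = 0.00198944
  P(Z=IV)·p_IV = 0.08 × 0.0127314 = 0.00101851
Marginal: 0.000414383 + 0.000270319 + 0.00198944 + 0.00101851 = 0.00369265
Responsibility of Regime I: 0.000414383 / 0.00369265 ≈ 0.1122

0.1122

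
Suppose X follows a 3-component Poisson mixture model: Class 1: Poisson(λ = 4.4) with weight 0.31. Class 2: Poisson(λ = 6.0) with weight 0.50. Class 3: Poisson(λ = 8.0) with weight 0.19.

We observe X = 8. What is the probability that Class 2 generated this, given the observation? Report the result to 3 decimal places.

Posterior ∝ prior × likelihood, so P(k | x) ∝ π_k f_k(x); normalise over all components.
Component likelihoods at x = 8:
  f_1 = e^(−4.4)·4.4^8/8! = 0.0427765
  f_2 = e^(−6.0)·6.0^8/8! = 0.103258
  f_3 = e^(−8.0)·8.0^8/8! = 0.139587
Weight by the priors:
  π_1·f_1 = 0.31 × 0.0427765 = 0.0132607
  π_2·f_2 = 0.50 × 0.103258 = 0.0516289
  π_3·f_3 = 0.19 × 0.139587 = 0.0265214
Denominator: 0.0132607 + 0.0516289 + 0.0265214 = 0.091411
Responsibility of Class 2: 0.0516289 / 0.091411 ≈ 0.565

0.565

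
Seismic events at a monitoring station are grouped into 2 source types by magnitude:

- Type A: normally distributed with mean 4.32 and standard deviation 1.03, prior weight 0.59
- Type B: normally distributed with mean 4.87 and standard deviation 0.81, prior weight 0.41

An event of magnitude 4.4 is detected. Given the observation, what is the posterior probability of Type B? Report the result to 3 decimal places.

P(component k | x) = π_k·f_k(x) / marginal(x), where marginal(x) = Σ_j π_j·f_j(x).
Component likelihoods at x = 4.4:
  f_A = (1/(1.03·√(2π)))·exp(−(4.4−4.32)²/(2·1.03²)) = 0.387323·exp(-0.00302) = 0.386156
  f_B = (1/(0.81·√(2π)))·exp(−(4.4−4.87)²/(2·0.81²)) = 0.492521·exp(-0.16834) = 0.416212
Weight by the priors:
  π_A·f_A = 0.59 × 0.386156 = 0.227832
  π_B·f_B = 0.41 × 0.416212 = 0.170647
Evidence: 0.227832 + 0.170647 = 0.398479
Responsibility of Type B: 0.170647 / 0.398479 ≈ 0.428

0.428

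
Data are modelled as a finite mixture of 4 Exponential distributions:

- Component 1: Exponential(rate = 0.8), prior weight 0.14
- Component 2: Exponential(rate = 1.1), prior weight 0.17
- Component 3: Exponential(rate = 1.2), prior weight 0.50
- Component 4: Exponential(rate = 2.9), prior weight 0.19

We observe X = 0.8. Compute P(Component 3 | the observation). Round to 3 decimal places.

Posterior ∝ prior × likelihood, so P(k | x) ∝ π_k f_k(x); normalise over all components.
Evaluate each component's likelihood at the observed value:
  p_1 = 0.8·e^(−0.8·0.8) = 0.8·e^(−0.6400) = 0.421834
  p_2 = 1.1·e^(−1.1·0.8) = 1.1·e^(−0.8800) = 0.456261
  p_3 = 1.2·e^(−1.2·0.8) = 1.2·e^(−0.9600) = 0.459471
  p_4 = 2.9·e^(−2.9·0.8) = 2.9·e^(−2.3200) = 0.284993
Unnormalised posteriors:
  π_1·p_1 = 0.14 × 0.421834 = 0.0590568
  π_2·p_2 = 0.17 × 0.456261 = 0.0775644
  π_3·p_3 = 0.50 × 0.459471 = 0.229736
  π_4·p_4 = 0.19 × 0.284993 = 0.0541487
Marginal: 0.0590568 + 0.0775644 + 0.229736 + 0.0541487 = 0.420506
P(Component 3 | 0.8) = 0.229736 / 0.420506 ≈ 0.546

0.546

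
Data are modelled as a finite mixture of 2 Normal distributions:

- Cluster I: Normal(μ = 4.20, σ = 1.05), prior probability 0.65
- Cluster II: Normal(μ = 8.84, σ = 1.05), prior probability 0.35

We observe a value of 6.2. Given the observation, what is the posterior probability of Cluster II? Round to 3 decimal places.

Posterior ∝ prior × likelihood, so P(k | x) ∝ π_k f_k(x); normalise over all components.
Normal densities:
  p_I = (1/(1.05·√(2π)))·exp(−(6.2−4.20)²/(2·1.05²)) = 0.379945·exp(-1.81406) = 0.0619277
  p_II = (1/(1.05·√(2π)))·exp(−(6.2−8.84)²/(2·1.05²)) = 0.379945·exp(-3.16082) = 0.0161063
Multiply by the mixture weights:
  π_I·p_I = 0.65 × 0.0619277 = 0.040253
  π_II·p_II = 0.35 × 0.0161063 = 0.0056372
Denominator: 0.040253 + 0.0056372 = 0.0458902
P(Cluster II | the observation) = 0.0056372 / 0.0458902 ≈ 0.123

0.123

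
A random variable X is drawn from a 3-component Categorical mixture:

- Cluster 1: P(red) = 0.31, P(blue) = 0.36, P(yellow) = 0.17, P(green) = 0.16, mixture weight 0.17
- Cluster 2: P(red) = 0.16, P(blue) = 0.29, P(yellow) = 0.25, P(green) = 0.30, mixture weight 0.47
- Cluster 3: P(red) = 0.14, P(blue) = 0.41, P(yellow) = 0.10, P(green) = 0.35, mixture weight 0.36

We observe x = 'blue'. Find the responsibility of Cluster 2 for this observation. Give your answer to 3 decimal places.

Posterior ∝ prior × likelihood, so P(k | x) ∝ π_k f_k(x); normalise over all components.
Component likelihoods at x = 'blue':
  L_1 = 0.36
  L_2 = 0.29
  L_3 = 0.41
Multiply by the mixture weights:
  π_1·L_1 = 0.17 × 0.36 = 0.0612
  π_2·L_2 = 0.47 × 0.29 = 0.1363
  π_3·L_3 = 0.36 × 0.41 = 0.1476
Sum: 0.0612 + 0.1363 + 0.1476 = 0.3451
P(Cluster 2 | data) ≈ 0.395

0.395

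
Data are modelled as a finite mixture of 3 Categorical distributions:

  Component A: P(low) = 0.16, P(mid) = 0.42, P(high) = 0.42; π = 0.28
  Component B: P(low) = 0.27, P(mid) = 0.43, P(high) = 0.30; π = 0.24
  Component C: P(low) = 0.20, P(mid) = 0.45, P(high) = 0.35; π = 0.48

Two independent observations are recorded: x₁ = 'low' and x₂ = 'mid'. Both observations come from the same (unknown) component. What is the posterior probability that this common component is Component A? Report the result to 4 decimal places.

Posterior ∝ prior × likelihood, so P(k | x) ∝ π_k f_k(x); normalise over all components.
Since both observations come from the same component, the likelihood for component k is f_k(x₁)·f_k(x₂).
  f_A = [P(low | comp) = 0.16] × [0.42] = 0.0672
  f_B = [P(low | comp) = 0.27] × [0.43] = 0.1161
  f_C = [P(low | comp) = 0.20] × [0.45] = 0.09
Unnormalised posteriors:
  π_A·f_A = 0.28 × 0.0672 = 0.018816
  π_B·f_B = 0.24 × 0.1161 = 0.027864
  π_C·f_C = 0.48 × 0.09 = 0.0432
Normaliser: 0.018816 + 0.027864 + 0.0432 = 0.08988
Responsibility of Component A: 0.018816 / 0.08988 ≈ 0.2093

0.2093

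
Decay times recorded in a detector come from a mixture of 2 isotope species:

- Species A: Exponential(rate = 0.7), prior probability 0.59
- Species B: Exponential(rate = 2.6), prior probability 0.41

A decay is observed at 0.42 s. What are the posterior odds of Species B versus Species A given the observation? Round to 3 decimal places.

1.162

Posterior odds = (π_i f_i(x)) / (π_j f_j(x)); the normalising sum cancels.
Evaluate each component's likelihood at the observed value:
  L_A = 0.7·e^(−0.7·0.42) = 0.7·e^(−0.2940) = 0.521694
  L_B = 2.6·e^(−2.6·0.42) = 2.6·e^(−1.0920) = 0.872416
0.357691 / 0.307799 ≈ 1.162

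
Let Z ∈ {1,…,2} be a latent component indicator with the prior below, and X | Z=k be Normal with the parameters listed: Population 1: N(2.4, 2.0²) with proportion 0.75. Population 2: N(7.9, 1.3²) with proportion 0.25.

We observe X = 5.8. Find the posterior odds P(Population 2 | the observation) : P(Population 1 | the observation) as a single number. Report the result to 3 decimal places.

0.590

Posterior odds = (w_i f_i(x)) / (w_j f_j(x)); the normalising sum cancels.
Evaluate each component's likelihood at the observed value:
  p_1 = 0.0470245
  p_2 = 0.0832392
Odds = (0.25/0.75) × (0.0832392/0.0470245) = 0.333333 × 1.77012 ≈ 0.590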